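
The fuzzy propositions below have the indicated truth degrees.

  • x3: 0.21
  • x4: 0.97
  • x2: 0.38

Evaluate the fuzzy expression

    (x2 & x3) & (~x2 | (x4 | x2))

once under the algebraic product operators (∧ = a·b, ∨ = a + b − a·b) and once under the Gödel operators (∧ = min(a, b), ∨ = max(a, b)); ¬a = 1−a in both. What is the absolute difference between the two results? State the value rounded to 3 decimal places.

Under algebraic product:
  x2 & x3 = a·b on (0.3800, 0.2100) = 0.0798
  ~x2 = 1 − 0.3800 = 0.6200
  x4 | x2 = a + b − a·b on (0.9700, 0.3800) = 0.9814
  ~x2 | (x4 | x2) = a + b − a·b on (0.6200, 0.9814) = 0.9929
  (x2 & x3) & (~x2 | (x4 | x2)) = a·b on (0.0798, 0.9929) = 0.0792
  → value = 0.0792
Under Gödel:
  x2 & x3 = min(a, b) on (0.38, 0.21) = 0.21
  ~x2 = 1 − 0.38 = 0.62
  x4 | x2 = max(a, b) on (0.97, 0.38) = 0.97
  ~x2 | (x4 | x2) = max(a, b) on (0.62, 0.97) = 0.97
  (x2 & x3) & (~x2 | (x4 | x2)) = min(a, b) on (0.21, 0.97) = 0.21
  → value = 0.2100
|0.0792 − 0.2100| = 0.131

0.131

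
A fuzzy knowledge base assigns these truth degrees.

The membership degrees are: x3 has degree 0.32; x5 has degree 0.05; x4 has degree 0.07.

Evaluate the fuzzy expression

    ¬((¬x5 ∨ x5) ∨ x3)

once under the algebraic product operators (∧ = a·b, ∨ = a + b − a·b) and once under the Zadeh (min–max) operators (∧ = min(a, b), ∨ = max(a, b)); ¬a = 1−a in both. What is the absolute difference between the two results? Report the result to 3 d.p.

Under algebraic product:
  ¬x5 = 1 − 0.0500 = 0.9500
  ¬x5 ∨ x5 = a + b − a·b on (0.9500, 0.0500) = 0.9525
  (¬x5 ∨ x5) ∨ x3 = a + b − a·b on (0.9525, 0.3200) = 0.9677
  ¬((¬x5 ∨ x5) ∨ x3) = 1 − 0.9677 = 0.0323
  → value = 0.0323
Under Zadeh (min–max):
  ¬x5 = 1 − 0.05 = 0.95
  ¬x5 ∨ x5 = max(a, b) on (0.95, 0.05) = 0.95
  (¬x5 ∨ x5) ∨ x3 = max(a, b) on (0.95, 0.32) = 0.95
  ¬((¬x5 ∨ x5) ∨ x3) = 1 − 0.95 = 0.05
  → value = 0.0500
|0.0323 − 0.0500| = 0.018

0.018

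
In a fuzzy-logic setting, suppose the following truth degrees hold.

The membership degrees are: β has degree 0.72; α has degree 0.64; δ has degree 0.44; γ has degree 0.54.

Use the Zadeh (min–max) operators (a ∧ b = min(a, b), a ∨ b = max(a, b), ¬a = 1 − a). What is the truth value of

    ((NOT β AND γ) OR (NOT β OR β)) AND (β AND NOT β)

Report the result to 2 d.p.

0.28

NOT β = 1 − 0.72 = 0.28
NOT β AND γ = min(a, b) on (0.28, 0.54) = 0.28
NOT β = 1 − 0.72 = 0.28
NOT β OR β = max(a, b) on (0.28, 0.72) = 0.72
(NOT β AND γ) OR (NOT β OR β) = max(a, b) on (0.28, 0.72) = 0.72
NOT β = 1 − 0.72 = 0.28
β AND NOT β = min(a, b) on (0.72, 0.28) = 0.28
((NOT β AND γ) OR (NOT β OR β)) AND (β AND NOT β) = min(a, b) on (0.72, 0.28) = 0.28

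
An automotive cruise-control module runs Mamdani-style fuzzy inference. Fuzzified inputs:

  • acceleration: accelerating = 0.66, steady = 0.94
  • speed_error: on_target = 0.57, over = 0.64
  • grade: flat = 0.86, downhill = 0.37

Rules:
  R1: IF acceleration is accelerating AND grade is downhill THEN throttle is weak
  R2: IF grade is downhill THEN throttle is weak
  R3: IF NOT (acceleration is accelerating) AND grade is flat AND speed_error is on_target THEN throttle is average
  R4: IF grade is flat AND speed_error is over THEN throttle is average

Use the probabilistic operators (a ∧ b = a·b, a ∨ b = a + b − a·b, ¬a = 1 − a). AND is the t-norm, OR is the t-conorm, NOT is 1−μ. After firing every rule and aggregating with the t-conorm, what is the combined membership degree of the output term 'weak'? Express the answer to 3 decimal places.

0.524

R1: accelerating=0.66, downhill=0.37; AND[a·b] → w = 0.2442
R2: downhill=0.37 → w = 0.3700
R3: ¬accelerating=1−0.66=0.34, flat=0.86, on_target=0.57; AND[a·b] → w = 0.1667
R4: flat=0.86, over=0.64; AND[a·b] → w = 0.5504
Rules with consequent 'weak': {R1, R2} → strengths 0.2442, 0.3700
Aggregate via t-conorm [a + b − a·b]: 0.5238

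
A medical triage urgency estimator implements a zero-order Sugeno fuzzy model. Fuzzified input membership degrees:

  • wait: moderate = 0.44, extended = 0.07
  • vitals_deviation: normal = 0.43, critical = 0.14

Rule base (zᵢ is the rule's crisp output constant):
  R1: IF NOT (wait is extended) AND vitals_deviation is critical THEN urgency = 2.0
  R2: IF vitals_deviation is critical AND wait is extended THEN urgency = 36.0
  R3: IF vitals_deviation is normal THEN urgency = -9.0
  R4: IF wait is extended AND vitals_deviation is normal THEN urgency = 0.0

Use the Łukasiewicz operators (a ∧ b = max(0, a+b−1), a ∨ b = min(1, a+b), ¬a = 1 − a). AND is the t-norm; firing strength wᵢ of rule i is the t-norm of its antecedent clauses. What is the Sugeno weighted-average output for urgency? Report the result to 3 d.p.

R1 (z=2.0): ¬extended=1−0.07=0.93, critical=0.14; AND[max(0, a+b−1)] → w = 0.07
R2 (z=36.0): critical=0.14, extended=0.07; AND[max(0, a+b−1)] → w = 0.00
R3 (z=-9.0): normal=0.43 → w = 0.43
R4 (z=0.0): extended=0.07, normal=0.43; AND[max(0, a+b−1)] → w = 0.00
Weighted average = (0.07·2.0 + 0.00·36.0 + 0.43·-9.0 + 0.00·0.0) / (0.07 + 0.00 + 0.43 + 0.00)
  = -3.7300 / 0.5000 = -7.460

-7.460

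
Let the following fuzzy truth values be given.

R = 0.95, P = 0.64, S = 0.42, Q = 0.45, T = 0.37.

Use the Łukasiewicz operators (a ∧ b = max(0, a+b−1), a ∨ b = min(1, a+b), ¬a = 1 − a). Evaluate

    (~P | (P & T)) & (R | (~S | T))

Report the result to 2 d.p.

~P = 1 − 0.64 = 0.36
P & T = max(0, a+b−1) on (0.64, 0.37) = 0.01
~P | (P & T) = min(1, a+b) on (0.36, 0.01) = 0.37
~S = 1 − 0.42 = 0.58
~S | T = min(1, a+b) on (0.58, 0.37) = 0.95
R | (~S | T) = min(1, a+b) on (0.95, 0.95) = 1.00
(~P | (P & T)) & (R | (~S | T)) = max(0, a+b−1) on (0.37, 1.00) = 0.37

0.37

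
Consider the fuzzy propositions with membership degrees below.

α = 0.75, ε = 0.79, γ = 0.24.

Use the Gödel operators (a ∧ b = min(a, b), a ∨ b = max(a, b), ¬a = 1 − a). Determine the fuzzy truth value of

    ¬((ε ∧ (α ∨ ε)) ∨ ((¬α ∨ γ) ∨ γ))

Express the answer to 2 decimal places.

α ∨ ε = max(a, b) on (0.75, 0.79) = 0.79
ε ∧ (α ∨ ε) = min(a, b) on (0.79, 0.79) = 0.79
¬α = 1 − 0.75 = 0.25
¬α ∨ γ = max(a, b) on (0.25, 0.24) = 0.25
(¬α ∨ γ) ∨ γ = max(a, b) on (0.25, 0.24) = 0.25
(ε ∧ (α ∨ ε)) ∨ ((¬α ∨ γ) ∨ γ) = max(a, b) on (0.79, 0.25) = 0.79
¬((ε ∧ (α ∨ ε)) ∨ ((¬α ∨ γ) ∨ γ)) = 1 − 0.79 = 0.21

0.21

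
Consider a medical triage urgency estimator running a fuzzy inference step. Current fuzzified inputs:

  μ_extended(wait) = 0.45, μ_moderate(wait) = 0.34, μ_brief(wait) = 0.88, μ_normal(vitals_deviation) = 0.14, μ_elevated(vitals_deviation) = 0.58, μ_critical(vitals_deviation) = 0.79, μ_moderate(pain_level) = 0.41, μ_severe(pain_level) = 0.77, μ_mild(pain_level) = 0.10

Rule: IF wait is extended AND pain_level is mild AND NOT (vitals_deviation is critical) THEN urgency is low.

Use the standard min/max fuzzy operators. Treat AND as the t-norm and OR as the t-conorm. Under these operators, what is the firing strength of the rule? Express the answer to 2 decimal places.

firing strength: extended=0.45, mild=0.10, ¬critical=1−0.79=0.21; AND[min(a, b)] → w = 0.10

0.10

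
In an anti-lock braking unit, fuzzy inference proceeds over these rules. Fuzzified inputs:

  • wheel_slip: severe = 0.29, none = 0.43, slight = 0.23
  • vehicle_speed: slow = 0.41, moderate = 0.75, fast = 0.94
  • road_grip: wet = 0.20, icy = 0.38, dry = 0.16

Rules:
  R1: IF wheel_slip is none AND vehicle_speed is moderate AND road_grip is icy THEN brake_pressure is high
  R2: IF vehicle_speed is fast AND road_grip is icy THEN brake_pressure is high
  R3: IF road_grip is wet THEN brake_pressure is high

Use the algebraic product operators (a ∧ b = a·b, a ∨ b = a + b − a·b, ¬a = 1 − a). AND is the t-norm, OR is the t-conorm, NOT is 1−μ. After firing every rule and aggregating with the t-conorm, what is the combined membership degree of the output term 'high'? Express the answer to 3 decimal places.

0.549

R1: none=0.43, moderate=0.75, icy=0.38; AND[a·b] → w = 0.1226
R2: fast=0.94, icy=0.38; AND[a·b] → w = 0.3572
R3: wet=0.20 → w = 0.2000
Rules with consequent 'high': {R1, R2, R3} → strengths 0.1226, 0.3572, 0.2000
Aggregate via t-conorm [a + b − a·b]: 0.5488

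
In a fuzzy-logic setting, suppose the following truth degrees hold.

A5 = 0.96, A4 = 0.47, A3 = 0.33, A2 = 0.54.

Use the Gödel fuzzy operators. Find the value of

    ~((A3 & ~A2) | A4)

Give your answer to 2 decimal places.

~A2 = 1 − 0.54 = 0.46
A3 & ~A2 = min(a, b) on (0.33, 0.46) = 0.33
(A3 & ~A2) | A4 = max(a, b) on (0.33, 0.47) = 0.47
~((A3 & ~A2) | A4) = 1 − 0.47 = 0.53

0.53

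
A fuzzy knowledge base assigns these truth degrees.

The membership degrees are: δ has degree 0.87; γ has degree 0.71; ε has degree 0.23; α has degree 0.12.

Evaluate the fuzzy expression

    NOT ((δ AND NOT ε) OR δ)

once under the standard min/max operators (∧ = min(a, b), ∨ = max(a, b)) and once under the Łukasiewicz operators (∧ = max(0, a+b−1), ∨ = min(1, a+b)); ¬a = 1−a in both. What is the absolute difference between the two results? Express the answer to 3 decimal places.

0.130

Under standard min/max:
  NOT ε = 1 − 0.23 = 0.77
  δ AND NOT ε = min(a, b) on (0.87, 0.77) = 0.77
  (δ AND NOT ε) OR δ = max(a, b) on (0.77, 0.87) = 0.87
  NOT ((δ AND NOT ε) OR δ) = 1 − 0.87 = 0.13
  → value = 0.1300
Under Łukasiewicz:
  NOT ε = 1 − 0.23 = 0.77
  δ AND NOT ε = max(0, a+b−1) on (0.87, 0.77) = 0.64
  (δ AND NOT ε) OR δ = min(1, a+b) on (0.64, 0.87) = 1.00
  NOT ((δ AND NOT ε) OR δ) = 1 − 1.00 = 0.00
  → value = 0.0000
|0.1300 − 0.0000| = 0.130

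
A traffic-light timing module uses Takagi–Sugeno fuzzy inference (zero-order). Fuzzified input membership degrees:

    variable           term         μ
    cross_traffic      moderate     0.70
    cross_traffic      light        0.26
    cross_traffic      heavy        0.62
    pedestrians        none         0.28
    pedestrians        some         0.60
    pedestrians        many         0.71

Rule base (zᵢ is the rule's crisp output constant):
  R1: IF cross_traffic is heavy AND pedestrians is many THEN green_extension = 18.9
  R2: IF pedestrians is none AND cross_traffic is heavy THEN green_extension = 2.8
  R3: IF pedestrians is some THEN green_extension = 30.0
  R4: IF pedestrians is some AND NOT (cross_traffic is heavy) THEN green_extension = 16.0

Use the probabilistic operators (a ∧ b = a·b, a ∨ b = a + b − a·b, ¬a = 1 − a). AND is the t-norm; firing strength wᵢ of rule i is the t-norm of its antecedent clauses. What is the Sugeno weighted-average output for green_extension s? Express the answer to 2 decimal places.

R1 (z=18.9): heavy=0.62, many=0.71; AND[a·b] → w = 0.4402
R2 (z=2.8): none=0.28, heavy=0.62; AND[a·b] → w = 0.1736
R3 (z=30.0): some=0.60 → w = 0.6000
R4 (z=16.0): some=0.60, ¬heavy=1−0.62=0.38; AND[a·b] → w = 0.2280
Weighted average = (0.4402·18.9 + 0.1736·2.8 + 0.6000·30.0 + 0.2280·16.0) / (0.4402 + 0.1736 + 0.6000 + 0.2280)
  = 30.4539 / 1.4418 = 21.12

21.12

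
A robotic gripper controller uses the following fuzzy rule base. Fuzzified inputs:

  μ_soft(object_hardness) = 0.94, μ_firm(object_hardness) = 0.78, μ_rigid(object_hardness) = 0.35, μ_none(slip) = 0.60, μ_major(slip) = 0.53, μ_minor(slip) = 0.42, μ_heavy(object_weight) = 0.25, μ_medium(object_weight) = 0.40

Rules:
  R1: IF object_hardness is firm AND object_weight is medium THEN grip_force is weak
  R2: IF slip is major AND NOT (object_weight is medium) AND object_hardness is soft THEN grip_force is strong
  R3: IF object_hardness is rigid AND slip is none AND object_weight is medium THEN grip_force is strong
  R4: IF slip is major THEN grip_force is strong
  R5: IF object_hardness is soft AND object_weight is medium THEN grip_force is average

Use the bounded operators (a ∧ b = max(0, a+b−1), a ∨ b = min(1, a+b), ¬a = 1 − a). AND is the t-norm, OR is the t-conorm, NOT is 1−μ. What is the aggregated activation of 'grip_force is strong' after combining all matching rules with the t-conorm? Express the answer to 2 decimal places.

R1: firm=0.78, medium=0.40; AND[max(0, a+b−1)] → w = 0.18
R2: major=0.53, ¬medium=1−0.40=0.60, soft=0.94; AND[max(0, a+b−1)] → w = 0.07
R3: rigid=0.35, none=0.60, medium=0.40; AND[max(0, a+b−1)] → w = 0.00
R4: major=0.53 → w = 0.53
R5: soft=0.94, medium=0.40; AND[max(0, a+b−1)] → w = 0.34
Rules with consequent 'strong': {R2, R3, R4} → strengths 0.07, 0.00, 0.53
Aggregate via t-conorm [min(1, a+b)]: 0.60

0.60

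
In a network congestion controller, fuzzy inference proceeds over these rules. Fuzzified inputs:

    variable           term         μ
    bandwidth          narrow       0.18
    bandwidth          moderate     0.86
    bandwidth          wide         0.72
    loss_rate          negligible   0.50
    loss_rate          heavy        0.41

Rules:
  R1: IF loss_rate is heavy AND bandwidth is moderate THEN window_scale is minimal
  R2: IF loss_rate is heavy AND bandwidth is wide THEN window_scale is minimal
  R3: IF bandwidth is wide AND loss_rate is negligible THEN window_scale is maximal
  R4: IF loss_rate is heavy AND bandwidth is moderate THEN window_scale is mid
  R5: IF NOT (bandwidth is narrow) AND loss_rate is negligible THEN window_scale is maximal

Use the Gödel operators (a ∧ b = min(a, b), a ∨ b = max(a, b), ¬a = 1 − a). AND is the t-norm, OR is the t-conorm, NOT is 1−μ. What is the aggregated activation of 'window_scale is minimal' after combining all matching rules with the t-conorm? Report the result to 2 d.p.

0.41

R1: heavy=0.41, moderate=0.86; AND[min(a, b)] → w = 0.41
R2: heavy=0.41, wide=0.72; AND[min(a, b)] → w = 0.41
R3: wide=0.72, negligible=0.50; AND[min(a, b)] → w = 0.50
R4: heavy=0.41, moderate=0.86; AND[min(a, b)] → w = 0.41
R5: ¬narrow=1−0.18=0.82, negligible=0.50; AND[min(a, b)] → w = 0.50
Rules with consequent 'minimal': {R1, R2} → strengths 0.41, 0.41
Aggregate via t-conorm [max(a, b)]: 0.41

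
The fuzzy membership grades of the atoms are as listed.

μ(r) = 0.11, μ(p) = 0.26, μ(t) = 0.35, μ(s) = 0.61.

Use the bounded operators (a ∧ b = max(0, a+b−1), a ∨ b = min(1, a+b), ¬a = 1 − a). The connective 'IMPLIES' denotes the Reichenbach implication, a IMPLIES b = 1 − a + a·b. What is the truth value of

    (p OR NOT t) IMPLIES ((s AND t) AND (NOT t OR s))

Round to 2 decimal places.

0.09

NOT t = 1 − 0.35 = 0.65
p OR NOT t = min(1, a+b) on (0.26, 0.65) = 0.91
s AND t = max(0, a+b−1) on (0.61, 0.35) = 0.00
NOT t = 1 − 0.35 = 0.65
NOT t OR s = min(1, a+b) on (0.65, 0.61) = 1.00
(s AND t) AND (NOT t OR s) = max(0, a+b−1) on (0.00, 1.00) = 0.00
(p OR NOT t) IMPLIES ((s AND t) AND (NOT t OR s))  [Reichenbach: 1 − a + a·b] with a=0.91, b=0.00 → 0.09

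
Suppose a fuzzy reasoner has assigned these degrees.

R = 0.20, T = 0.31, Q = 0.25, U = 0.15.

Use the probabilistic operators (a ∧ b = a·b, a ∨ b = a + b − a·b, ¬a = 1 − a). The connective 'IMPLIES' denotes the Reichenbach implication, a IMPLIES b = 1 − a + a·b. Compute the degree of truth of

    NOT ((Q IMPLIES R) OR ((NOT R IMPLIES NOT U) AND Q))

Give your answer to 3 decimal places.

0.156

Q IMPLIES R  [Reichenbach: 1 − a + a·b] with a=0.2500, b=0.2000 → 0.8000
NOT R = 1 − 0.2000 = 0.8000
NOT U = 1 − 0.1500 = 0.8500
NOT R IMPLIES NOT U  [Reichenbach: 1 − a + a·b] with a=0.8000, b=0.8500 → 0.8800
(NOT R IMPLIES NOT U) AND Q = a·b on (0.8800, 0.2500) = 0.2200
(Q IMPLIES R) OR ((NOT R IMPLIES NOT U) AND Q) = a + b − a·b on (0.8000, 0.2200) = 0.8440
NOT ((Q IMPLIES R) OR ((NOT R IMPLIES NOT U) AND Q)) = 1 − 0.8440 = 0.1560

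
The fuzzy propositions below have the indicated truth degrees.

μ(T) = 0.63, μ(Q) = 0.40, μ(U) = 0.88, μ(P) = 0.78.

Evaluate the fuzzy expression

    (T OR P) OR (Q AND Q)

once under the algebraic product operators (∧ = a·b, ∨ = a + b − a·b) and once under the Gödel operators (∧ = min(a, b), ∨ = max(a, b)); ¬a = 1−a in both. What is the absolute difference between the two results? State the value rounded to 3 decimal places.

0.152

Under algebraic product:
  T OR P = a + b − a·b on (0.6300, 0.7800) = 0.9186
  Q AND Q = a·b on (0.4000, 0.4000) = 0.1600
  (T OR P) OR (Q AND Q) = a + b − a·b on (0.9186, 0.1600) = 0.9316
  → value = 0.9316
Under Gödel:
  T OR P = max(a, b) on (0.63, 0.78) = 0.78
  Q AND Q = min(a, b) on (0.40, 0.40) = 0.40
  (T OR P) OR (Q AND Q) = max(a, b) on (0.78, 0.40) = 0.78
  → value = 0.7800
|0.9316 − 0.7800| = 0.152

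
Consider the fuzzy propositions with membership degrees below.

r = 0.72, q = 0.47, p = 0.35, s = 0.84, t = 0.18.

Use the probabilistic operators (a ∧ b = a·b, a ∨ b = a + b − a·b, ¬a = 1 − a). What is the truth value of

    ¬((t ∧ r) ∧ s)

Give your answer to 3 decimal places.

t ∧ r = a·b on (0.1800, 0.7200) = 0.1296
(t ∧ r) ∧ s = a·b on (0.1296, 0.8400) = 0.1089
¬((t ∧ r) ∧ s) = 1 − 0.1089 = 0.8911

0.891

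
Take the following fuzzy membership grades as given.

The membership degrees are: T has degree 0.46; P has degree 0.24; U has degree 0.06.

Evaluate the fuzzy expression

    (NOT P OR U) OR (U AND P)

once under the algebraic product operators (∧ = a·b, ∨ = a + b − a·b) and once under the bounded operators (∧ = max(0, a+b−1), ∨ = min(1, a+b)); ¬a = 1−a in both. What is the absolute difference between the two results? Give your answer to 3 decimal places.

Under algebraic product:
  NOT P = 1 − 0.2400 = 0.7600
  NOT P OR U = a + b − a·b on (0.7600, 0.0600) = 0.7744
  U AND P = a·b on (0.0600, 0.2400) = 0.0144
  (NOT P OR U) OR (U AND P) = a + b − a·b on (0.7744, 0.0144) = 0.7776
  → value = 0.7776
Under bounded:
  NOT P = 1 − 0.24 = 0.76
  NOT P OR U = min(1, a+b) on (0.76, 0.06) = 0.82
  U AND P = max(0, a+b−1) on (0.06, 0.24) = 0.00
  (NOT P OR U) OR (U AND P) = min(1, a+b) on (0.82, 0.00) = 0.82
  → value = 0.8200
|0.7776 − 0.8200| = 0.042

0.042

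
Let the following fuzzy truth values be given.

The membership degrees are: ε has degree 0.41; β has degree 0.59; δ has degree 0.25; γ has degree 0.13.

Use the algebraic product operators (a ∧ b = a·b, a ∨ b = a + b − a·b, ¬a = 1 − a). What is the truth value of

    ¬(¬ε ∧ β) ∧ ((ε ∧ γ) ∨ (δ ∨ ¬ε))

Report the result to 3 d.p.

¬ε = 1 − 0.4100 = 0.5900
¬ε ∧ β = a·b on (0.5900, 0.5900) = 0.3481
¬(¬ε ∧ β) = 1 − 0.3481 = 0.6519
ε ∧ γ = a·b on (0.4100, 0.1300) = 0.0533
¬ε = 1 − 0.4100 = 0.5900
δ ∨ ¬ε = a + b − a·b on (0.2500, 0.5900) = 0.6925
(ε ∧ γ) ∨ (δ ∨ ¬ε) = a + b − a·b on (0.0533, 0.6925) = 0.7089
¬(¬ε ∧ β) ∧ ((ε ∧ γ) ∨ (δ ∨ ¬ε)) = a·b on (0.6519, 0.7089) = 0.4621

0.462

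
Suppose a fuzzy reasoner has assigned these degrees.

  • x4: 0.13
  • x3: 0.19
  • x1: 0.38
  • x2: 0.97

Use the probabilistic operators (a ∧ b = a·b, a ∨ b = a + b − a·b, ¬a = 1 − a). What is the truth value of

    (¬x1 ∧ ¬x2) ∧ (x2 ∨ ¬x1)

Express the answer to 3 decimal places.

0.018

¬x1 = 1 − 0.3800 = 0.6200
¬x2 = 1 − 0.9700 = 0.0300
¬x1 ∧ ¬x2 = a·b on (0.6200, 0.0300) = 0.0186
¬x1 = 1 − 0.3800 = 0.6200
x2 ∨ ¬x1 = a + b − a·b on (0.9700, 0.6200) = 0.9886
(¬x1 ∧ ¬x2) ∧ (x2 ∨ ¬x1) = a·b on (0.0186, 0.9886) = 0.0184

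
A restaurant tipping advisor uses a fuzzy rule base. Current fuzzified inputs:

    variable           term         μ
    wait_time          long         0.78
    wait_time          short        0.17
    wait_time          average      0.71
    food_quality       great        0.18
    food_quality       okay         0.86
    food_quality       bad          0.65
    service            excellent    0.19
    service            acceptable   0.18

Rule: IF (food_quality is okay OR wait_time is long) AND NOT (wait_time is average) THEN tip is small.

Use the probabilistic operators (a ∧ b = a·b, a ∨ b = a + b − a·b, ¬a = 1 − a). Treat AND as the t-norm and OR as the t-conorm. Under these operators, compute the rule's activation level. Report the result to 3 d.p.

0.281

firing strength: (okay=0.86 OR long=0.78) = 0.9692; AND[a·b] with ¬average=1−0.71=0.29 → w = 0.2811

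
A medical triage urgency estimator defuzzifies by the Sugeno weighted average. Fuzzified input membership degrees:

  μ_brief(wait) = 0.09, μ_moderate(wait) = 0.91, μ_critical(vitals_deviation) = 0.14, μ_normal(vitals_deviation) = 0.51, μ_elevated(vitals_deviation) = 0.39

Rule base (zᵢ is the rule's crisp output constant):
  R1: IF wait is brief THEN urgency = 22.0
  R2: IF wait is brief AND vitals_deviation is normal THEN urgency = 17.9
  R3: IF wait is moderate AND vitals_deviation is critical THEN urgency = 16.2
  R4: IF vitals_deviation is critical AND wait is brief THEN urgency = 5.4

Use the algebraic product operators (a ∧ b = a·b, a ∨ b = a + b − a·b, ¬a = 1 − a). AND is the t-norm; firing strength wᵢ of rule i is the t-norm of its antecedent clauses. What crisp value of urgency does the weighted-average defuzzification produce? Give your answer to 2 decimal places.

R1 (z=22.0): brief=0.09 → w = 0.0900
R2 (z=17.9): brief=0.09, normal=0.51; AND[a·b] → w = 0.0459
R3 (z=16.2): moderate=0.91, critical=0.14; AND[a·b] → w = 0.1274
R4 (z=5.4): critical=0.14, brief=0.09; AND[a·b] → w = 0.0126
Weighted average = (0.0900·22.0 + 0.0459·17.9 + 0.1274·16.2 + 0.0126·5.4) / (0.0900 + 0.0459 + 0.1274 + 0.0126)
  = 4.9335 / 0.2759 = 17.88

17.88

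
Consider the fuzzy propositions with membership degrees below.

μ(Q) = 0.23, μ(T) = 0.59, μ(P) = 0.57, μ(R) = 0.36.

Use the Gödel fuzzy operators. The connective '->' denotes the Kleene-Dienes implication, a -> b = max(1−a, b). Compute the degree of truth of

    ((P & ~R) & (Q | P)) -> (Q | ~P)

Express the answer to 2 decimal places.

~R = 1 − 0.36 = 0.64
P & ~R = min(a, b) on (0.57, 0.64) = 0.57
Q | P = max(a, b) on (0.23, 0.57) = 0.57
(P & ~R) & (Q | P) = min(a, b) on (0.57, 0.57) = 0.57
~P = 1 − 0.57 = 0.43
Q | ~P = max(a, b) on (0.23, 0.43) = 0.43
((P & ~R) & (Q | P)) -> (Q | ~P)  [Kleene-Dienes: max(1−a, b)] with a=0.57, b=0.43 → 0.43

0.43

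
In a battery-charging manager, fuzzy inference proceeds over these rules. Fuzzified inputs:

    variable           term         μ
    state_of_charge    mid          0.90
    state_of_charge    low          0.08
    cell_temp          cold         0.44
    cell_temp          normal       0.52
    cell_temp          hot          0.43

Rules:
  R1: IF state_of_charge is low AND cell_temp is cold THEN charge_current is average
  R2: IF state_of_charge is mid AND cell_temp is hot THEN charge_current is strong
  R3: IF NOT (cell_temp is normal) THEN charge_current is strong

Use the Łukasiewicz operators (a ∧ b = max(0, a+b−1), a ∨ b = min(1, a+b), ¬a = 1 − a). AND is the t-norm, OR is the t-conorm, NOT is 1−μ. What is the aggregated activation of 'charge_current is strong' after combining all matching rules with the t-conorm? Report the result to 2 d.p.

R1: low=0.08, cold=0.44; AND[max(0, a+b−1)] → w = 0.00
R2: mid=0.90, hot=0.43; AND[max(0, a+b−1)] → w = 0.33
R3: ¬normal=1−0.52=0.48 → w = 0.48
Rules with consequent 'strong': {R2, R3} → strengths 0.33, 0.48
Aggregate via t-conorm [min(1, a+b)]: 0.81

0.81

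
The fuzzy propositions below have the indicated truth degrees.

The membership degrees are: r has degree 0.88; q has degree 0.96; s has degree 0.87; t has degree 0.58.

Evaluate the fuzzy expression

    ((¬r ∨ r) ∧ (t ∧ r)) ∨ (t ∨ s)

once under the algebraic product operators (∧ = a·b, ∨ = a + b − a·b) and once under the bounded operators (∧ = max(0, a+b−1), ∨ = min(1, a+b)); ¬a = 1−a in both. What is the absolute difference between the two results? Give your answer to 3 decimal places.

0.030

Under algebraic product:
  ¬r = 1 − 0.8800 = 0.1200
  ¬r ∨ r = a + b − a·b on (0.1200, 0.8800) = 0.8944
  t ∧ r = a·b on (0.5800, 0.8800) = 0.5104
  (¬r ∨ r) ∧ (t ∧ r) = a·b on (0.8944, 0.5104) = 0.4565
  t ∨ s = a + b − a·b on (0.5800, 0.8700) = 0.9454
  ((¬r ∨ r) ∧ (t ∧ r)) ∨ (t ∨ s) = a + b − a·b on (0.4565, 0.9454) = 0.9703
  → value = 0.9703
Under bounded:
  ¬r = 1 − 0.88 = 0.12
  ¬r ∨ r = min(1, a+b) on (0.12, 0.88) = 1.00
  t ∧ r = max(0, a+b−1) on (0.58, 0.88) = 0.46
  (¬r ∨ r) ∧ (t ∧ r) = max(0, a+b−1) on (1.00, 0.46) = 0.46
  t ∨ s = min(1, a+b) on (0.58, 0.87) = 1.00
  ((¬r ∨ r) ∧ (t ∧ r)) ∨ (t ∨ s) = min(1, a+b) on (0.46, 1.00) = 1.00
  → value = 1.0000
|0.9703 − 1.0000| = 0.030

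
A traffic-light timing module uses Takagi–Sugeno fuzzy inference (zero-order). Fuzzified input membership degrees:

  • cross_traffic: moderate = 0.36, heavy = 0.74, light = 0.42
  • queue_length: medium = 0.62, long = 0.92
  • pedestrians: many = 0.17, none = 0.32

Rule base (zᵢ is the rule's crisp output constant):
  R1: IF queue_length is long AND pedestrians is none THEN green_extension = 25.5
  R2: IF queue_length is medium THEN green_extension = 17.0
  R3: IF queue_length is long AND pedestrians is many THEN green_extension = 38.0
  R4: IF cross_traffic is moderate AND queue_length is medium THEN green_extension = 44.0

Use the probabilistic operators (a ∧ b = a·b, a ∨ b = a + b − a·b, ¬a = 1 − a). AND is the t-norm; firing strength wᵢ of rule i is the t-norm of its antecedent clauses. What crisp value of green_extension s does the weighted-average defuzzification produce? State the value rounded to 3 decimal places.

R1 (z=25.5): long=0.92, none=0.32; AND[a·b] → w = 0.2944
R2 (z=17.0): medium=0.62 → w = 0.6200
R3 (z=38.0): long=0.92, many=0.17; AND[a·b] → w = 0.1564
R4 (z=44.0): moderate=0.36, medium=0.62; AND[a·b] → w = 0.2232
Weighted average = (0.2944·25.5 + 0.6200·17.0 + 0.1564·38.0 + 0.2232·44.0) / (0.2944 + 0.6200 + 0.1564 + 0.2232)
  = 33.8112 / 1.2940 = 26.129

26.129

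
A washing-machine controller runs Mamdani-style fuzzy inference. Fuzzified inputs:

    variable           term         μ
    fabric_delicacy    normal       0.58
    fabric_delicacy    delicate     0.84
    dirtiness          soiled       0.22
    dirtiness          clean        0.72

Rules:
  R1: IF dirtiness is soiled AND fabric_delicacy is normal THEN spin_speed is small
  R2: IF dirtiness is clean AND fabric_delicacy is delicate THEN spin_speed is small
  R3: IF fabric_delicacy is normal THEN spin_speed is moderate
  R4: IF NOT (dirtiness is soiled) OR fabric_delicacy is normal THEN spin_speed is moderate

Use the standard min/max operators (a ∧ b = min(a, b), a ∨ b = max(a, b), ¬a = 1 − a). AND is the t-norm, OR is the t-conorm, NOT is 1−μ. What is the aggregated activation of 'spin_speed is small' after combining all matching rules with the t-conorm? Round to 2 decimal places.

R1: soiled=0.22, normal=0.58; AND[min(a, b)] → w = 0.22
R2: clean=0.72, delicate=0.84; AND[min(a, b)] → w = 0.72
R3: normal=0.58 → w = 0.58
R4: ¬soiled=1−0.22=0.78, normal=0.58; OR[max(a, b)] → w = 0.78
Rules with consequent 'small': {R1, R2} → strengths 0.22, 0.72
Aggregate via t-conorm [max(a, b)]: 0.72

0.72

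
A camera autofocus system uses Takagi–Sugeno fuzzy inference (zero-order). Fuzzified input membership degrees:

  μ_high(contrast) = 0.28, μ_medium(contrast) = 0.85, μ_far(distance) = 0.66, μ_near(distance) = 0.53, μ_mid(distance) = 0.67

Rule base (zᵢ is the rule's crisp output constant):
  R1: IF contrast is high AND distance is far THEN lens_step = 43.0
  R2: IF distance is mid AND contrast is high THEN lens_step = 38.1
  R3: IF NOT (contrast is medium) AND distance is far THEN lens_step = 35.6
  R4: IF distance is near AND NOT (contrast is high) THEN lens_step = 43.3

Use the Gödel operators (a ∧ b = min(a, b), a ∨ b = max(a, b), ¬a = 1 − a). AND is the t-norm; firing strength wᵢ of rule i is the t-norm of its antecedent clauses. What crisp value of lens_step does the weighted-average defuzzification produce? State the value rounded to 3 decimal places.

R1 (z=43.0): high=0.28, far=0.66; AND[min(a, b)] → w = 0.28
R2 (z=38.1): mid=0.67, high=0.28; AND[min(a, b)] → w = 0.28
R3 (z=35.6): ¬medium=1−0.85=0.15, far=0.66; AND[min(a, b)] → w = 0.15
R4 (z=43.3): near=0.53, ¬high=1−0.28=0.72; AND[min(a, b)] → w = 0.53
Weighted average = (0.28·43.0 + 0.28·38.1 + 0.15·35.6 + 0.53·43.3) / (0.28 + 0.28 + 0.15 + 0.53)
  = 50.9970 / 1.2400 = 41.127

41.127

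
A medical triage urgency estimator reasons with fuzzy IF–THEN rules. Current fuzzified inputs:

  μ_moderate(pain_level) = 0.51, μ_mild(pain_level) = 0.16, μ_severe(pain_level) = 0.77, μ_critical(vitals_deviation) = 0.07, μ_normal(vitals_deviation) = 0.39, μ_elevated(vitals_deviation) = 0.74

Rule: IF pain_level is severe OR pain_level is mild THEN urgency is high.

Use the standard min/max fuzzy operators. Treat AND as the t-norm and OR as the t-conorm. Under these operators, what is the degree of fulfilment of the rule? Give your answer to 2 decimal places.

0.77

firing strength: severe=0.77, mild=0.16; OR[max(a, b)] → w = 0.77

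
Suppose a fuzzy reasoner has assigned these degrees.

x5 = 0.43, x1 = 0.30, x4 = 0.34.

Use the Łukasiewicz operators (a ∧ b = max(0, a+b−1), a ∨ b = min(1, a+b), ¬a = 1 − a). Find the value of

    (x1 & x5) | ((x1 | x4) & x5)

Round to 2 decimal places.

0.07

x1 & x5 = max(0, a+b−1) on (0.30, 0.43) = 0.00
x1 | x4 = min(1, a+b) on (0.30, 0.34) = 0.64
(x1 | x4) & x5 = max(0, a+b−1) on (0.64, 0.43) = 0.07
(x1 & x5) | ((x1 | x4) & x5) = min(1, a+b) on (0.00, 0.07) = 0.07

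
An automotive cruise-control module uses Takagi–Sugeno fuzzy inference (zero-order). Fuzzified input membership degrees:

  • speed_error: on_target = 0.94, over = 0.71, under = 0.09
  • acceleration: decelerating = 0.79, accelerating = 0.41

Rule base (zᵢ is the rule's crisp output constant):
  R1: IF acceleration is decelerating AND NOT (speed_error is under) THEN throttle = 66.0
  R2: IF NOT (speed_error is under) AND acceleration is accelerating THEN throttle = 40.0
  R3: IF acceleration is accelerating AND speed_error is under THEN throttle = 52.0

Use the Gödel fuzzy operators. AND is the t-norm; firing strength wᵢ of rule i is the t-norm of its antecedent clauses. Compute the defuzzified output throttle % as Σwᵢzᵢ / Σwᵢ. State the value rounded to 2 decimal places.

R1 (z=66.0): decelerating=0.79, ¬under=1−0.09=0.91; AND[min(a, b)] → w = 0.79
R2 (z=40.0): ¬under=1−0.09=0.91, accelerating=0.41; AND[min(a, b)] → w = 0.41
R3 (z=52.0): accelerating=0.41, under=0.09; AND[min(a, b)] → w = 0.09
Weighted average = (0.79·66.0 + 0.41·40.0 + 0.09·52.0) / (0.79 + 0.41 + 0.09)
  = 73.2200 / 1.2900 = 56.76

56.76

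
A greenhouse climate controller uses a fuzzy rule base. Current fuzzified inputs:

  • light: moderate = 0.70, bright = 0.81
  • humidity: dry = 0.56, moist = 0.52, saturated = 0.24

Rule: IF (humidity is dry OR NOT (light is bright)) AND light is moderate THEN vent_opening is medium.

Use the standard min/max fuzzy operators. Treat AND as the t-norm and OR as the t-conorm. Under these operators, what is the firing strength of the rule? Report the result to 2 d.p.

firing strength: (dry=0.56 OR ¬bright=1−0.81=0.19) = 0.56; AND[min(a, b)] with moderate=0.70 → w = 0.56

0.56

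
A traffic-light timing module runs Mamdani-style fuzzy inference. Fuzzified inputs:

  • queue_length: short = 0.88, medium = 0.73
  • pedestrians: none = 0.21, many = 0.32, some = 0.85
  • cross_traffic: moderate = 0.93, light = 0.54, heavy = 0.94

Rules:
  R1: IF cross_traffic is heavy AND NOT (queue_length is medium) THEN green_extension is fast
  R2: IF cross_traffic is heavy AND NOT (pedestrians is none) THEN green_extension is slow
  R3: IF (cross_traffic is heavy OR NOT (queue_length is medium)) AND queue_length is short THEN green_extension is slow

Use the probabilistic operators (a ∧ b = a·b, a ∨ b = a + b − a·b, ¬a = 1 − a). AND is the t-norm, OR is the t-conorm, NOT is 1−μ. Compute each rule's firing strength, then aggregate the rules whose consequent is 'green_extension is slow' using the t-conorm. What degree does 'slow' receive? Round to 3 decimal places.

R1: heavy=0.94, ¬medium=1−0.73=0.27; AND[a·b] → w = 0.2538
R2: heavy=0.94, ¬none=1−0.21=0.79; AND[a·b] → w = 0.7426
R3: (heavy=0.94 OR ¬medium=1−0.73=0.27) = 0.9562; AND[a·b] with short=0.88 → w = 0.8415
Rules with consequent 'slow': {R2, R3} → strengths 0.7426, 0.8415
Aggregate via t-conorm [a + b − a·b]: 0.9592

0.959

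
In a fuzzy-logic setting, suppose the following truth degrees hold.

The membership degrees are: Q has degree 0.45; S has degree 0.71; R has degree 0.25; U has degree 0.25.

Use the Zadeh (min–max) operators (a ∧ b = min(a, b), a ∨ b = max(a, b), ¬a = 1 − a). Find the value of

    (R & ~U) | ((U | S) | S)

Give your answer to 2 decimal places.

~U = 1 − 0.25 = 0.75
R & ~U = min(a, b) on (0.25, 0.75) = 0.25
U | S = max(a, b) on (0.25, 0.71) = 0.71
(U | S) | S = max(a, b) on (0.71, 0.71) = 0.71
(R & ~U) | ((U | S) | S) = max(a, b) on (0.25, 0.71) = 0.71

0.71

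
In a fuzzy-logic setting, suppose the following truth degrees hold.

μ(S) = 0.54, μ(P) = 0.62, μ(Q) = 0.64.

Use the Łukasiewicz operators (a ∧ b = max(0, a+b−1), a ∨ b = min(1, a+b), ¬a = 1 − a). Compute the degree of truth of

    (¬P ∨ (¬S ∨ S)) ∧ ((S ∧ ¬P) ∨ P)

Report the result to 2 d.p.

0.62

¬P = 1 − 0.62 = 0.38
¬S = 1 − 0.54 = 0.46
¬S ∨ S = min(1, a+b) on (0.46, 0.54) = 1.00
¬P ∨ (¬S ∨ S) = min(1, a+b) on (0.38, 1.00) = 1.00
¬P = 1 − 0.62 = 0.38
S ∧ ¬P = max(0, a+b−1) on (0.54, 0.38) = 0.00
(S ∧ ¬P) ∨ P = min(1, a+b) on (0.00, 0.62) = 0.62
(¬P ∨ (¬S ∨ S)) ∧ ((S ∧ ¬P) ∨ P) = max(0, a+b−1) on (1.00, 0.62) = 0.62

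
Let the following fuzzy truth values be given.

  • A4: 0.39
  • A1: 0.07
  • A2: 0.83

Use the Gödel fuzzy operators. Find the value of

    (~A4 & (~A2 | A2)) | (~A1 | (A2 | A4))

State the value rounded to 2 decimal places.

~A4 = 1 − 0.39 = 0.61
~A2 = 1 − 0.83 = 0.17
~A2 | A2 = max(a, b) on (0.17, 0.83) = 0.83
~A4 & (~A2 | A2) = min(a, b) on (0.61, 0.83) = 0.61
~A1 = 1 − 0.07 = 0.93
A2 | A4 = max(a, b) on (0.83, 0.39) = 0.83
~A1 | (A2 | A4) = max(a, b) on (0.93, 0.83) = 0.93
(~A4 & (~A2 | A2)) | (~A1 | (A2 | A4)) = max(a, b) on (0.61, 0.93) = 0.93

0.93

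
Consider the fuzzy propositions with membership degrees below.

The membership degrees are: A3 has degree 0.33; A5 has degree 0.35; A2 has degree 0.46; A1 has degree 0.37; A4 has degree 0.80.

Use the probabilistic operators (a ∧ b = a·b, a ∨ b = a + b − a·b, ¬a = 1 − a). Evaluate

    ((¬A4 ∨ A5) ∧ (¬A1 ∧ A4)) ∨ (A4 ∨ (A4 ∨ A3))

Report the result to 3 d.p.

¬A4 = 1 − 0.8000 = 0.2000
¬A4 ∨ A5 = a + b − a·b on (0.2000, 0.3500) = 0.4800
¬A1 = 1 − 0.3700 = 0.6300
¬A1 ∧ A4 = a·b on (0.6300, 0.8000) = 0.5040
(¬A4 ∨ A5) ∧ (¬A1 ∧ A4) = a·b on (0.4800, 0.5040) = 0.2419
A4 ∨ A3 = a + b − a·b on (0.8000, 0.3300) = 0.8660
A4 ∨ (A4 ∨ A3) = a + b − a·b on (0.8000, 0.8660) = 0.9732
((¬A4 ∨ A5) ∧ (¬A1 ∧ A4)) ∨ (A4 ∨ (A4 ∨ A3)) = a + b − a·b on (0.2419, 0.9732) = 0.9797

0.980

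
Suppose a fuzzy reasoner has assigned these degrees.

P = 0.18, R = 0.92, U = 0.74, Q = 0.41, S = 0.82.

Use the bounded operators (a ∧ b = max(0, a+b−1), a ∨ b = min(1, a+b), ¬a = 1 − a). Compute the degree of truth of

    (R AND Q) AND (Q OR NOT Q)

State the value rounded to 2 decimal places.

0.33

R AND Q = max(0, a+b−1) on (0.92, 0.41) = 0.33
NOT Q = 1 − 0.41 = 0.59
Q OR NOT Q = min(1, a+b) on (0.41, 0.59) = 1.00
(R AND Q) AND (Q OR NOT Q) = max(0, a+b−1) on (0.33, 1.00) = 0.33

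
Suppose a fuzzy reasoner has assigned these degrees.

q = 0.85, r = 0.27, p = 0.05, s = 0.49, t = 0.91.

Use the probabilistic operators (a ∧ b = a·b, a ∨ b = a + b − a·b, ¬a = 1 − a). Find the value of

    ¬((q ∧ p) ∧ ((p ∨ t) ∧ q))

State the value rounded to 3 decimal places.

0.967

q ∧ p = a·b on (0.8500, 0.0500) = 0.0425
p ∨ t = a + b − a·b on (0.0500, 0.9100) = 0.9145
(p ∨ t) ∧ q = a·b on (0.9145, 0.8500) = 0.7773
(q ∧ p) ∧ ((p ∨ t) ∧ q) = a·b on (0.0425, 0.7773) = 0.0330
¬((q ∧ p) ∧ ((p ∨ t) ∧ q)) = 1 − 0.0330 = 0.9670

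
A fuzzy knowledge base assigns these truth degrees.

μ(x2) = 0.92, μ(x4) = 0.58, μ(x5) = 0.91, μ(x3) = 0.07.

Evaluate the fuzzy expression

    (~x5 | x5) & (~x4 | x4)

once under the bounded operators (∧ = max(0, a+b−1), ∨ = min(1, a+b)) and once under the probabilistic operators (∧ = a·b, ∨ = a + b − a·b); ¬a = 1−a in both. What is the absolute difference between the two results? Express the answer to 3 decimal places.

0.306

Under bounded:
  ~x5 = 1 − 0.91 = 0.09
  ~x5 | x5 = min(1, a+b) on (0.09, 0.91) = 1.00
  ~x4 = 1 − 0.58 = 0.42
  ~x4 | x4 = min(1, a+b) on (0.42, 0.58) = 1.00
  (~x5 | x5) & (~x4 | x4) = max(0, a+b−1) on (1.00, 1.00) = 1.00
  → value = 1.0000
Under probabilistic:
  ~x5 = 1 − 0.9100 = 0.0900
  ~x5 | x5 = a + b − a·b on (0.0900, 0.9100) = 0.9181
  ~x4 = 1 − 0.5800 = 0.4200
  ~x4 | x4 = a + b − a·b on (0.4200, 0.5800) = 0.7564
  (~x5 | x5) & (~x4 | x4) = a·b on (0.9181, 0.7564) = 0.6945
  → value = 0.6945
|1.0000 − 0.6945| = 0.306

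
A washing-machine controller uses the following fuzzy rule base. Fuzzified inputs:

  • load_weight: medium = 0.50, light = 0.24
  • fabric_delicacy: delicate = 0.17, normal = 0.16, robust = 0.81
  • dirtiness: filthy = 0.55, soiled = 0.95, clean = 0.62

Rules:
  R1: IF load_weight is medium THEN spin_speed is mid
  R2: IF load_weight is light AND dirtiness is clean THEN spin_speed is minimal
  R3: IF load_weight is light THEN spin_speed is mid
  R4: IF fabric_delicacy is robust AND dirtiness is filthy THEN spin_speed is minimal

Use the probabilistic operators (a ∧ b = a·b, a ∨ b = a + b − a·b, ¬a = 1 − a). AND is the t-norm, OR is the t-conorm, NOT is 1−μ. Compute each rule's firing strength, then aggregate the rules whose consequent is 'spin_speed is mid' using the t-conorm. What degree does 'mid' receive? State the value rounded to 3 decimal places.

R1: medium=0.50 → w = 0.5000
R2: light=0.24, clean=0.62; AND[a·b] → w = 0.1488
R3: light=0.24 → w = 0.2400
R4: robust=0.81, filthy=0.55; AND[a·b] → w = 0.4455
Rules with consequent 'mid': {R1, R3} → strengths 0.5000, 0.2400
Aggregate via t-conorm [a + b − a·b]: 0.6200

0.620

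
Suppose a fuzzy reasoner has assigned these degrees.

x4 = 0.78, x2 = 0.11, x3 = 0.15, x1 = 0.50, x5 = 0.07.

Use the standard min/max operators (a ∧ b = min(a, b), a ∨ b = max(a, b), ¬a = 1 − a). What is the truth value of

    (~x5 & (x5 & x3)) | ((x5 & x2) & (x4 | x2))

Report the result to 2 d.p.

0.07

~x5 = 1 − 0.07 = 0.93
x5 & x3 = min(a, b) on (0.07, 0.15) = 0.07
~x5 & (x5 & x3) = min(a, b) on (0.93, 0.07) = 0.07
x5 & x2 = min(a, b) on (0.07, 0.11) = 0.07
x4 | x2 = max(a, b) on (0.78, 0.11) = 0.78
(x5 & x2) & (x4 | x2) = min(a, b) on (0.07, 0.78) = 0.07
(~x5 & (x5 & x3)) | ((x5 & x2) & (x4 | x2)) = max(a, b) on (0.07, 0.07) = 0.07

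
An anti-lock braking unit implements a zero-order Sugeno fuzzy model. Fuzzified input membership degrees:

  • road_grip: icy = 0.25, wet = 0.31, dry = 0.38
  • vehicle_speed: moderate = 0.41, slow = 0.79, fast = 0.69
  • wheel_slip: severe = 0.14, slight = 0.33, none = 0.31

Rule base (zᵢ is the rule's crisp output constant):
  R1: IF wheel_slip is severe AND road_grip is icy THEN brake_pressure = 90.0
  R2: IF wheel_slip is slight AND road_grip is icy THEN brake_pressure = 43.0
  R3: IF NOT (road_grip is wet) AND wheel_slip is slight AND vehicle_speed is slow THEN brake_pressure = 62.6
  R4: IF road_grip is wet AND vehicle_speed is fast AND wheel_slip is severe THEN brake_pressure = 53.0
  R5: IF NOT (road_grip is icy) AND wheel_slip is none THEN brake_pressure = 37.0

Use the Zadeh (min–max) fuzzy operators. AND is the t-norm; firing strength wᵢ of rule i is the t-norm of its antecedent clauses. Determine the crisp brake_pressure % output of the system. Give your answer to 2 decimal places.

R1 (z=90.0): severe=0.14, icy=0.25; AND[min(a, b)] → w = 0.14
R2 (z=43.0): slight=0.33, icy=0.25; AND[min(a, b)] → w = 0.25
R3 (z=62.6): ¬wet=1−0.31=0.69, slight=0.33, slow=0.79; AND[min(a, b)] → w = 0.33
R4 (z=53.0): wet=0.31, fast=0.69, severe=0.14; AND[min(a, b)] → w = 0.14
R5 (z=37.0): ¬icy=1−0.25=0.75, none=0.31; AND[min(a, b)] → w = 0.31
Weighted average = (0.14·90.0 + 0.25·43.0 + 0.33·62.6 + 0.14·53.0 + 0.31·37.0) / (0.14 + 0.25 + 0.33 + 0.14 + 0.31)
  = 62.8980 / 1.1700 = 53.76

53.76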